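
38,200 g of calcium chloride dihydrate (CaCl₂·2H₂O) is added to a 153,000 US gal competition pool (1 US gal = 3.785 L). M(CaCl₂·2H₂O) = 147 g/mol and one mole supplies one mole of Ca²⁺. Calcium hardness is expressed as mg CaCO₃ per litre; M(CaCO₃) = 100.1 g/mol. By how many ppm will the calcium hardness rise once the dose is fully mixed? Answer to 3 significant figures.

Volume: 153,000 US gal × 3.785 L/gal = 579,105 L.
Moles of Ca²⁺: 38,200 g ÷ 147 g/mol = 259.9 mol.
As CaCO₃: 259.9 mol × 100.1 g/mol = 26,010 g.
Rise: 26,010 g / 579,105 L × 1000 = 44.92 mg/L.

44.9 ppm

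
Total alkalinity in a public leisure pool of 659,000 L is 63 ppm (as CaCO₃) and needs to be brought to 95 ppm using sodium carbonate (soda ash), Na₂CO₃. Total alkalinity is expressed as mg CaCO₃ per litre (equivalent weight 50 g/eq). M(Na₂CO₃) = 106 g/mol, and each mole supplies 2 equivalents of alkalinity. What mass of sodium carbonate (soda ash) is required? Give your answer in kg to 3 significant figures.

22.4 kg

Alkalinity to add: (95 − 63) = 32 mg/L as CaCO₃ × 659,000 L = 21,090 g as CaCO₃.
Equivalents: 21,090 g ÷ 50 g/eq = 421.8 eq.
Each mole of Na₂CO₃ supplies 2 eq, so 421.8 / 2 = 210.9 mol.
Mass: 210.9 mol × 106 g/mol = 22,350 g.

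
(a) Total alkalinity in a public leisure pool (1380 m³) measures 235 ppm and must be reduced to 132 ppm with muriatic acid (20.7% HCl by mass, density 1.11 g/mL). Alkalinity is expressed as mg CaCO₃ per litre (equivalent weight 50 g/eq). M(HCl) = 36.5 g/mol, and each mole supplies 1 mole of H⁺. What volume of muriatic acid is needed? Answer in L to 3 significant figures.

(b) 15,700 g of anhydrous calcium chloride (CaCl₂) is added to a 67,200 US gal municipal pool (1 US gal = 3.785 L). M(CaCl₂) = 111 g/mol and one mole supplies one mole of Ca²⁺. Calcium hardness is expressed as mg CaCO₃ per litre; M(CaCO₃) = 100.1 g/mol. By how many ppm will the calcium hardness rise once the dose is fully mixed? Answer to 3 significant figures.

(a) Volume: 1380 m³ = 1,380,000 L.
(a) Alkalinity to neutralize: (235 − 132) = 103 mg/L as CaCO₃ × 1,380,000 L = 142,100 g as CaCO₃.
(a) Equivalents of H⁺ required: 142,100 ÷ 50 g/eq = 2843 eq = 2843 mol HCl.
(a) Mass of HCl: 2843 × 36.5 = 103,800 g.
(a) Mass of 20.7% solution: 103,800 / 0.207 = 501,300 g.
(a) Volume: 501,300 g ÷ 1.11 g/mL = 451,600 mL.

(b) Volume: 67,200 US gal × 3.785 L/gal = 254,352 L.
(b) Moles of Ca²⁺: 15,700 g ÷ 111 g/mol = 141.4 mol.
(b) As CaCO₃: 141.4 mol × 100.1 g/mol = 14,160 g.
(b) Rise: 14,160 g / 254,352 L × 1000 = 55.66 mg/L.

(a) 452 L; (b) 55.7 ppm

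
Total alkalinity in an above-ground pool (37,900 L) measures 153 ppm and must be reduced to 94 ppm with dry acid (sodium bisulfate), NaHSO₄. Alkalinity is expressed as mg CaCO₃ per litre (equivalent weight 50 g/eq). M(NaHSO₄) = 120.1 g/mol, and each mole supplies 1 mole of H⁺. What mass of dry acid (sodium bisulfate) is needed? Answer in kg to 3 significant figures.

5.37 kg

Alkalinity to neutralize: (153 − 94) = 59 mg/L as CaCO₃ × 37,900 L = 2236 g as CaCO₃.
Equivalents of H⁺ required: 2236 ÷ 50 g/eq = 44.72 eq = 44.72 mol NaHSO₄.
Mass of NaHSO₄: 44.72 × 120.1 = 5371 g.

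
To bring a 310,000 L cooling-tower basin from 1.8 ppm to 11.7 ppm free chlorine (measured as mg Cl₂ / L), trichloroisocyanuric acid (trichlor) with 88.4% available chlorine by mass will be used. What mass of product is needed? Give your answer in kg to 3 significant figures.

3.47 kg

Chlorine deficit: 11.7 − 1.8 = 9.9 ppm = 9.9 mg/L as Cl₂.
Cl₂ equivalent needed: 9.9 mg/L × 310,000 L = 3,069,000 mg = 3069 g.
Product at 88.4% available chlorine: 3069 / 0.884 = 3472 g.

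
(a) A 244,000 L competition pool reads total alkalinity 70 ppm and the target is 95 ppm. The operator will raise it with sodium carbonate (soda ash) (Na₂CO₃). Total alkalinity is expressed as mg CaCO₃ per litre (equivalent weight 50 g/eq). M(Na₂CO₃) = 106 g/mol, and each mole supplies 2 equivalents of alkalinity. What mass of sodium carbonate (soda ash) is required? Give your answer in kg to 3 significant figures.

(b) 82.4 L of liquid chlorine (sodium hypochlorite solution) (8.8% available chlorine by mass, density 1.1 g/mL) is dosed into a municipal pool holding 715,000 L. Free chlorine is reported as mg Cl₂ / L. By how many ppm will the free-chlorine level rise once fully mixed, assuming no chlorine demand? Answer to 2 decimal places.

(a) 6.47 kg; (b) 11.16 ppm

(a) Alkalinity to add: (95 − 70) = 25 mg/L as CaCO₃ × 244,000 L = 6100 g as CaCO₃.
(a) Equivalents: 6100 g ÷ 50 g/eq = 122 eq.
(a) Each mole of Na₂CO₃ supplies 2 eq, so 122 / 2 = 61 mol.
(a) Mass: 61 mol × 106 g/mol = 6466 g.

(b) Mass of solution: 82.4 L × 1000 mL/L × 1.1 g/mL = 90,640 g.
(b) Available chlorine delivered: 90,640 g × 0.088 = 7976 g as Cl₂.
(b) Concentration rise: 7976 g / 715,000 L = 11.16 mg/L = 11.16 ppm.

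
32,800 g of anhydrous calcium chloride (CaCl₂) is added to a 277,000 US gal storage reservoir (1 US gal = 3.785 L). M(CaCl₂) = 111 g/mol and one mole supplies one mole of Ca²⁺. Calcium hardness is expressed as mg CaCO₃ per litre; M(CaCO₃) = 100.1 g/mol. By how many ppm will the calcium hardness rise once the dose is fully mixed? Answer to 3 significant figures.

28.2 ppm

Volume: 277,000 US gal × 3.785 L/gal = 1,048,445 L.
Moles of Ca²⁺: 32,800 g ÷ 111 g/mol = 295.5 mol.
As CaCO₃: 295.5 mol × 100.1 g/mol = 29,580 g.
Rise: 29,580 g / 1,048,445 L × 1000 = 28.21 mg/L.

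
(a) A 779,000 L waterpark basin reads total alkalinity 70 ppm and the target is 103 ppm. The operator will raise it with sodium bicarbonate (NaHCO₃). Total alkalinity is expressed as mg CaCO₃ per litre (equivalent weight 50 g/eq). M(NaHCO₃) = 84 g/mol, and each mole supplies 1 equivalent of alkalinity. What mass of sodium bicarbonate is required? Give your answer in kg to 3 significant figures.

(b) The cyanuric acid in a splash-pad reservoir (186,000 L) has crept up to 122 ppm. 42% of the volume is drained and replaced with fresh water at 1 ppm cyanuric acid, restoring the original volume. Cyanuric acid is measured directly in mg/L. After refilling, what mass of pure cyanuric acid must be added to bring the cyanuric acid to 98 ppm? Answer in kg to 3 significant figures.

(a) 43.2 kg; (b) 4.99 kg

(a) Alkalinity to add: (103 − 70) = 33 mg/L as CaCO₃ × 779,000 L = 25,710 g as CaCO₃.
(a) Equivalents: 25,710 g ÷ 50 g/eq = 514.1 eq.
(a) NaHCO₃ supplies 1 eq per mole → 514.1 mol.
(a) Mass: 514.1 mol × 84 g/mol = 43,190 g.

(b) After draining 42% and refilling: 122 × 0.58 + 1 × 0.42 = 71.18 ppm.
(b) Deficit to target: 98 − 71.18 = 26.82 mg/L.
(b) Mass: 26.82 mg/L × 186,000 L = 4989 g cyanuric acid.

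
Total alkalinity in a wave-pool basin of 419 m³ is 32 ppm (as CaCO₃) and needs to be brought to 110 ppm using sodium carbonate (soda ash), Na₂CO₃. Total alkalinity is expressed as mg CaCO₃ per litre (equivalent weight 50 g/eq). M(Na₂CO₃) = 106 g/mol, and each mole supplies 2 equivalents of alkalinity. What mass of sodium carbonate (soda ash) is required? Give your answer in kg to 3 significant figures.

Volume: 419 m³ = 419,000 L.
Alkalinity to add: (110 − 32) = 78 mg/L as CaCO₃ × 419,000 L = 32,680 g as CaCO₃.
Equivalents: 32,680 g ÷ 50 g/eq = 653.6 eq.
Each mole of Na₂CO₃ supplies 2 eq, so 653.6 / 2 = 326.8 mol.
Mass: 326.8 mol × 106 g/mol = 34,640 g.

34.6 kg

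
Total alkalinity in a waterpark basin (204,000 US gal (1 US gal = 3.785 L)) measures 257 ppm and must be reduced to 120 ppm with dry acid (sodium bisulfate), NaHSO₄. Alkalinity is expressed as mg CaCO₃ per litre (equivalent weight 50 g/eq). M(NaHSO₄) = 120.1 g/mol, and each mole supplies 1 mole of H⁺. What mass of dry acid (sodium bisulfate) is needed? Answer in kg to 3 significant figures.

254 kg

Volume: 204,000 US gal × 3.785 L/gal = 772,140 L.
Alkalinity to neutralize: (257 − 120) = 137 mg/L as CaCO₃ × 772,140 L = 105,800 g as CaCO₃.
Equivalents of H⁺ required: 105,800 ÷ 50 g/eq = 2116 eq = 2116 mol NaHSO₄.
Mass of NaHSO₄: 2116 × 120.1 = 254,100 g.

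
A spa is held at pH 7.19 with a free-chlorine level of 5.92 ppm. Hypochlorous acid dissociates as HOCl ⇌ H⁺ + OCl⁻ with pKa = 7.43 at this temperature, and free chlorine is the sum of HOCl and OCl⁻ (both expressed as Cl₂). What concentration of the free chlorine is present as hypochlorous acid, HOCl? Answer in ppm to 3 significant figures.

[OCl⁻]/[HOCl] = 10^(pH − pKa) = 10^(7.19 − 7.43) = 10^-0.24 = 0.5754.
Fraction as HOCl = 1 / (1 + 0.5754) = 0.6347.
HOCl = 0.6347 × 5.92 ppm = 3.758 ppm.

3.76 ppm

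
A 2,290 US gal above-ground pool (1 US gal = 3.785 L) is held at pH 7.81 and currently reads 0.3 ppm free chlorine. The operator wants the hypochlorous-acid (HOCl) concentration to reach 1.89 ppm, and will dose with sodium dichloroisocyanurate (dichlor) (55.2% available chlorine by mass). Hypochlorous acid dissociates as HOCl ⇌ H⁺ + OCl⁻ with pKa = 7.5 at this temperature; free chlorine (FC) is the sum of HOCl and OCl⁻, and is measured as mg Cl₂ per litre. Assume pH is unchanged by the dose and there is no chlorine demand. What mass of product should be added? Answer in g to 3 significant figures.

Volume: 2,290 US gal × 3.785 L/gal = 8,668 L.
[OCl⁻]/[HOCl] = 10^(pH − pKa) = 10^(7.81 − 7.5) = 2.042; fraction as HOCl = 1/(1 + 2.042) = 0.3288.
Free chlorine required for 1.89 ppm HOCl: 1.89 / 0.3288 = 5.749 ppm.
FC to add: 5.749 − 0.3 = 5.449 mg/L as Cl₂.
Cl₂ equivalent: 5.449 mg/L × 8,668 L = 47.23 g.
Product at 55.2% available Cl: 47.23 / 0.552 = 85.56 g.

85.6 g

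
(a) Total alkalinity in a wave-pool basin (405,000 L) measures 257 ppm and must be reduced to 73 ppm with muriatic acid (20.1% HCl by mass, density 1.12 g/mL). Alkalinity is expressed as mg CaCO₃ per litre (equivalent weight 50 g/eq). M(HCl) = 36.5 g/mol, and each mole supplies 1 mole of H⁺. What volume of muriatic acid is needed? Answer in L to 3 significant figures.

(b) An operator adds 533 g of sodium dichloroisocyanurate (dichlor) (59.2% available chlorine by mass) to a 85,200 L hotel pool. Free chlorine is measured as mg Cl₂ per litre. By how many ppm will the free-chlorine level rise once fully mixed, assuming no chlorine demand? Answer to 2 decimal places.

(a) Alkalinity to neutralize: (257 − 73) = 184 mg/L as CaCO₃ × 405,000 L = 74,520 g as CaCO₃.
(a) Equivalents of H⁺ required: 74,520 ÷ 50 g/eq = 1490 eq = 1490 mol HCl.
(a) Mass of HCl: 1490 × 36.5 = 54,400 g.
(a) Mass of 20.1% solution: 54,400 / 0.201 = 270,600 g.
(a) Volume: 270,600 g ÷ 1.12 g/mL = 241,600 mL.

(b) Available chlorine delivered: 533 g × 0.592 = 315.5 g as Cl₂.
(b) Concentration rise: 315.5 g / 85,200 L = 3.703 mg/L = 3.70 ppm.

(a) 242 L; (b) 3.70 ppm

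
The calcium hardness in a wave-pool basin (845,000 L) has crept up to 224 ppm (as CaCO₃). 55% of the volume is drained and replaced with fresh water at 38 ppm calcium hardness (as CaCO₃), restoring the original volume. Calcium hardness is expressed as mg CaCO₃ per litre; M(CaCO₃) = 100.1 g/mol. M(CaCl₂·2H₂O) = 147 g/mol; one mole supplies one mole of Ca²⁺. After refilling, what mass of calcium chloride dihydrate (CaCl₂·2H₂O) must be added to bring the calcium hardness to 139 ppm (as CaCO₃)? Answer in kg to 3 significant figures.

After draining 55% and refilling: 224 × 0.45 + 38 × 0.55 = 121.7 ppm.
Deficit to target: 139 − 121.7 = 17.3 mg/L.
As CaCO₃: 17.3 mg/L × 845,000 L = 14,620 g; ÷ 100.1 = 146 mol Ca²⁺.
Mass: 146 × 147 = 21,470 g.

21.5 kg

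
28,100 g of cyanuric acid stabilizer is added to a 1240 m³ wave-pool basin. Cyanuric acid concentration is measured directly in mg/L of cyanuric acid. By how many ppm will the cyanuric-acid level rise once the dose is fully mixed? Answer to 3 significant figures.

22.7 ppm

Volume: 1240 m³ = 1,240,000 L.
Rise: 28,100 g / 1,240,000 L × 1000 = 22.66 mg/L.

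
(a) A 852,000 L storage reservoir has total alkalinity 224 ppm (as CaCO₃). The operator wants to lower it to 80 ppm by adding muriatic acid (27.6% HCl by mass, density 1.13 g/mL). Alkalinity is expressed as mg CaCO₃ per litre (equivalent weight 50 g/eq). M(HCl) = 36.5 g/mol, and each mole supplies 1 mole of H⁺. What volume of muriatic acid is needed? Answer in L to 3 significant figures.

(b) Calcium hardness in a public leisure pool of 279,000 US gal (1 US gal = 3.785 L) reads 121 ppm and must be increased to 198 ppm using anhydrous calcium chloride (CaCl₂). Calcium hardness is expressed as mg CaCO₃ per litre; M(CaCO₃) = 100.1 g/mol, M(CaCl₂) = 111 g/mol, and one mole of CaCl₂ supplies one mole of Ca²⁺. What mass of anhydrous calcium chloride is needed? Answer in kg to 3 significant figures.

(a) Alkalinity to neutralize: (224 − 80) = 144 mg/L as CaCO₃ × 852,000 L = 122,700 g as CaCO₃.
(a) Equivalents of H⁺ required: 122,700 ÷ 50 g/eq = 2454 eq = 2454 mol HCl.
(a) Mass of HCl: 2454 × 36.5 = 89,560 g.
(a) Mass of 27.6% solution: 89,560 / 0.276 = 324,500 g.
(a) Volume: 324,500 g ÷ 1.13 g/mL = 287,200 mL.

(b) Volume: 279,000 US gal × 3.785 L/gal = 1,056,015 L.
(b) Hardness to add: (198 − 121) = 77 mg/L as CaCO₃ × 1,056,015 L = 81,310 g as CaCO₃.
(b) Moles of Ca²⁺ (1 mol Ca²⁺ ≡ 1 mol CaCO₃): 81,310 / 100.1 g/mol = 812.3 mol.
(b) Mass of CaCl₂: 812.3 × 111 = 90,170 g.

(a) 287 L; (b) 90.2 kg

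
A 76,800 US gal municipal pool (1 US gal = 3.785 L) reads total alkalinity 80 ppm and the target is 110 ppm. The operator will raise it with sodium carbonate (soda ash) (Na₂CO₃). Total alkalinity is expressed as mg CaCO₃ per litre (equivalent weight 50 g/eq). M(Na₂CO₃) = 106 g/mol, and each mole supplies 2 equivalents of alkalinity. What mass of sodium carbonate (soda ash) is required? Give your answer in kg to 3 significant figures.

9.24 kg

Volume: 76,800 US gal × 3.785 L/gal = 290,688 L.
Alkalinity to add: (110 − 80) = 30 mg/L as CaCO₃ × 290,688 L = 8721 g as CaCO₃.
Equivalents: 8721 g ÷ 50 g/eq = 174.4 eq.
Each mole of Na₂CO₃ supplies 2 eq, so 174.4 / 2 = 87.21 mol.
Mass: 87.21 mol × 106 g/mol = 9244 g.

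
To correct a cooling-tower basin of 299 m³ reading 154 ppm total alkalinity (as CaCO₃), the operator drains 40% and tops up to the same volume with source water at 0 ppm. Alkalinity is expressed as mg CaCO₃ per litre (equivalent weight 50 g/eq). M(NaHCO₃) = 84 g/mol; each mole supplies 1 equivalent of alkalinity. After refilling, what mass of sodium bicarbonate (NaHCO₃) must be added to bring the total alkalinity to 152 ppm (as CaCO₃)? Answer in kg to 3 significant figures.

Volume: 299 m³ = 299,000 L.
After draining 40% and refilling: 154 × 0.60 + 0 × 0.40 = 92.4 ppm.
Deficit to target: 152 − 92.4 = 59.6 mg/L.
As CaCO₃: 59.6 mg/L × 299,000 L = 17,820 g; ÷ 50 g/eq ÷ 1 = 356.4 mol NaHCO₃.
Mass: 356.4 × 84 = 29,940 g.

29.9 kg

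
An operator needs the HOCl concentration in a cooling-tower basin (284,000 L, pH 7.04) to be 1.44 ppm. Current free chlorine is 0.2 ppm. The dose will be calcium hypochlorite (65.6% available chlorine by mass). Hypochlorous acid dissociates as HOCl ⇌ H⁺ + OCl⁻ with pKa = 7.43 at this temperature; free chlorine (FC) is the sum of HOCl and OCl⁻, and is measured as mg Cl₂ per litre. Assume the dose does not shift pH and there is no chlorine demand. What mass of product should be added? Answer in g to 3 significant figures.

791 g

[OCl⁻]/[HOCl] = 10^(pH − pKa) = 10^(7.04 − 7.43) = 0.4074; fraction as HOCl = 1/(1 + 0.4074) = 0.7105.
Free chlorine required for 1.44 ppm HOCl: 1.44 / 0.7105 = 2.027 ppm.
FC to add: 2.027 − 0.2 = 1.827 mg/L as Cl₂.
Cl₂ equivalent: 1.827 mg/L × 284,000 L = 518.8 g.
Product at 65.6% available Cl: 518.8 / 0.656 = 790.8 g.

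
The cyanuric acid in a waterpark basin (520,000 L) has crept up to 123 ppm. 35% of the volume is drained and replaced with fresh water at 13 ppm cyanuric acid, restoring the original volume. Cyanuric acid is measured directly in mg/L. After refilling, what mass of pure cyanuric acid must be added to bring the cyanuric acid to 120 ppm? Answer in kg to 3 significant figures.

After draining 35% and refilling: 123 × 0.65 + 13 × 0.35 = 84.5 ppm.
Deficit to target: 120 − 84.5 = 35.5 mg/L.
Mass: 35.5 mg/L × 520,000 L = 18,460 g cyanuric acid.

18.5 kg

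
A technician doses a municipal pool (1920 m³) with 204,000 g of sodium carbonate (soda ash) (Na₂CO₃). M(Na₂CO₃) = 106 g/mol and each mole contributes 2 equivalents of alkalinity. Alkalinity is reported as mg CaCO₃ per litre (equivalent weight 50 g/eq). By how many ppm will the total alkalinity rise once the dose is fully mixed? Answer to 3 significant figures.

100 ppm

Volume: 1920 m³ = 1,920,000 L.
Moles of Na₂CO₃: 204,000 g ÷ 106 g/mol = 1925 mol → 3849 eq of alkalinity.
As CaCO₃: 3849 eq × 50 g/eq = 192,500 g.
Rise: 192,500 g / 1,920,000 L × 1000 = 100.2 mg/L.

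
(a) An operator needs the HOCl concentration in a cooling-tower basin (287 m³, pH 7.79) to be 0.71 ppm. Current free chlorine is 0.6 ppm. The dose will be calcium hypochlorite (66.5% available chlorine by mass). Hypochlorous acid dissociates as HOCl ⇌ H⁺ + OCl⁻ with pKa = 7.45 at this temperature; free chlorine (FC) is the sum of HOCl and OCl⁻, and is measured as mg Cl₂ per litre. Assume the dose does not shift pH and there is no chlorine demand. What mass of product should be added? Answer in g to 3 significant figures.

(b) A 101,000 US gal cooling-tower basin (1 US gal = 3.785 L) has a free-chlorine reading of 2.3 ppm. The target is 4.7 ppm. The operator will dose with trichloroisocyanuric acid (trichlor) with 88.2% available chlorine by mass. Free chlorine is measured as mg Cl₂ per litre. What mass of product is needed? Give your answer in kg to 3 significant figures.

(a) 718 g; (b) 1.04 kg

(a) Volume: 287 m³ = 287,000 L.
(a) [OCl⁻]/[HOCl] = 10^(pH − pKa) = 10^(7.79 − 7.45) = 2.188; fraction as HOCl = 1/(1 + 2.188) = 0.3137.
(a) Free chlorine required for 0.71 ppm HOCl: 0.71 / 0.3137 = 2.263 ppm.
(a) FC to add: 2.263 − 0.6 = 1.663 mg/L as Cl₂.
(a) Cl₂ equivalent: 1.663 mg/L × 287,000 L = 477.4 g.
(a) Product at 66.5% available Cl: 477.4 / 0.665 = 717.8 g.

(b) Volume: 101,000 US gal × 3.785 L/gal = 382,285 L.
(b) Chlorine deficit: 4.7 − 2.3 = 2.4 ppm = 2.4 mg/L as Cl₂.
(b) Cl₂ equivalent needed: 2.4 mg/L × 382,285 L = 917,500 mg = 917.5 g.
(b) Product at 88.2% available chlorine: 917.5 / 0.882 = 1040 g.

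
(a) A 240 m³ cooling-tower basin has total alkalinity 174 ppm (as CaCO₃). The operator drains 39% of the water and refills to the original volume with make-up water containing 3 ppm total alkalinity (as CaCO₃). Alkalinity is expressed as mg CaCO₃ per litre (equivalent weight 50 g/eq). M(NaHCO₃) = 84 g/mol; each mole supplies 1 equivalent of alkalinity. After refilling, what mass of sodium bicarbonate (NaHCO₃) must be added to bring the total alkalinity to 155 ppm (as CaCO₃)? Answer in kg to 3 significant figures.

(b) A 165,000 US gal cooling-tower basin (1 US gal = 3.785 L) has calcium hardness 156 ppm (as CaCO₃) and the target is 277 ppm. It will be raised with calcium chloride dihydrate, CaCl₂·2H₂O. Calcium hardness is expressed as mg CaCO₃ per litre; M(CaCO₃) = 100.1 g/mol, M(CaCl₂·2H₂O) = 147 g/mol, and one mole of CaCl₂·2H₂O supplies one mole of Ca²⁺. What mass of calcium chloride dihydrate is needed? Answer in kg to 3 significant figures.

(a) 19.2 kg; (b) 111 kg

(a) Volume: 240 m³ = 240,000 L.
(a) After draining 39% and refilling: 174 × 0.61 + 3 × 0.39 = 107.31 ppm.
(a) Deficit to target: 155 − 107.31 = 47.69 mg/L.
(a) As CaCO₃: 47.69 mg/L × 240,000 L = 11,450 g; ÷ 50 g/eq ÷ 1 = 228.9 mol NaHCO₃.
(a) Mass: 228.9 × 84 = 19,230 g.

(b) Volume: 165,000 US gal × 3.785 L/gal = 624,525 L.
(b) Hardness to add: (277 − 156) = 121 mg/L as CaCO₃ × 624,525 L = 75,570 g as CaCO₃.
(b) Moles of Ca²⁺ (1 mol Ca²⁺ ≡ 1 mol CaCO₃): 75,570 / 100.1 g/mol = 754.9 mol.
(b) Mass of CaCl₂·2H₂O: 754.9 × 147 = 111,000 g.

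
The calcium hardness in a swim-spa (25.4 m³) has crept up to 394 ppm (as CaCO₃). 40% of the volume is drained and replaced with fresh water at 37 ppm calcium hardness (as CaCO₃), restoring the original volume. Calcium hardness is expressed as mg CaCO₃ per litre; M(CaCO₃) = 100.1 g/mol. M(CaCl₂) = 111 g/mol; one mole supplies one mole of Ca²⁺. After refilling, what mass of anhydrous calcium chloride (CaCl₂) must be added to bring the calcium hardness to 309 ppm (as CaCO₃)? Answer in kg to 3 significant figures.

Volume: 25.4 m³ = 25,400 L.
After draining 40% and refilling: 394 × 0.60 + 37 × 0.40 = 251.2 ppm.
Deficit to target: 309 − 251.2 = 57.8 mg/L.
As CaCO₃: 57.8 mg/L × 25,400 L = 1468 g; ÷ 100.1 = 14.67 mol Ca²⁺.
Mass: 14.67 × 111 = 1628 g.

1.63 kg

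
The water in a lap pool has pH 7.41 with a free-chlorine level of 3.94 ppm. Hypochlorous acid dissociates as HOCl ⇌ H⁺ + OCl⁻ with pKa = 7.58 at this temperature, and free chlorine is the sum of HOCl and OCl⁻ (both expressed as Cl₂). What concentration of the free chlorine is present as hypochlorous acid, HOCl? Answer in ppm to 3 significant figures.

[OCl⁻]/[HOCl] = 10^(pH − pKa) = 10^(7.41 − 7.58) = 10^-0.17 = 0.6761.
Fraction as HOCl = 1 / (1 + 0.6761) = 0.5966.
HOCl = 0.5966 × 3.94 ppm = 2.351 ppm.

2.35 ppm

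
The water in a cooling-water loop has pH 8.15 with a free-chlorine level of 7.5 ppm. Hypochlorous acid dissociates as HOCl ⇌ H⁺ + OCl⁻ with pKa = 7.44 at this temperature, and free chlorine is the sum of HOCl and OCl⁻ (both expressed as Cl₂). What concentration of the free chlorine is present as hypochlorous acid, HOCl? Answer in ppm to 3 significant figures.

[OCl⁻]/[HOCl] = 10^(pH − pKa) = 10^(8.15 − 7.44) = 10^0.71 = 5.129.
Fraction as HOCl = 1 / (1 + 5.129) = 0.1632.
HOCl = 0.1632 × 7.5 ppm = 1.224 ppm.

1.22 ppm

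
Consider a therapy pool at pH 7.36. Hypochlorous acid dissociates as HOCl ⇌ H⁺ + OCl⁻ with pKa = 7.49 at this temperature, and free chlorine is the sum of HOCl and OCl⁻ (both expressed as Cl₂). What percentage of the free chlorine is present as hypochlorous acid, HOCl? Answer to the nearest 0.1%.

57.4%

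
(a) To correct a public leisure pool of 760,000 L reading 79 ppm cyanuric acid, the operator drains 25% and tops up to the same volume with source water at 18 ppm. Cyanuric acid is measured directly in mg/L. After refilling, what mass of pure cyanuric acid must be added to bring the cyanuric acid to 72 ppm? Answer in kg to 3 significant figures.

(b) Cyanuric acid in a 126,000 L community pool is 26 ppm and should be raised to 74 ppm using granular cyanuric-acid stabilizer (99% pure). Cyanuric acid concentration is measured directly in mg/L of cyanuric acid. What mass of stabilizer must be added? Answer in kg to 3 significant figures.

(a) After draining 25% and refilling: 79 × 0.75 + 18 × 0.25 = 63.75 ppm.
(a) Deficit to target: 72 − 63.75 = 8.25 mg/L.
(a) Mass: 8.25 mg/L × 760,000 L = 6270 g cyanuric acid.

(b) CYA to add: (74 − 26) = 48 mg/L × 126,000 L = 6048 g cyanuric acid.
(b) At 99% purity: 6048 / 0.99 = 6109 g product.

(a) 6.27 kg; (b) 6.11 kg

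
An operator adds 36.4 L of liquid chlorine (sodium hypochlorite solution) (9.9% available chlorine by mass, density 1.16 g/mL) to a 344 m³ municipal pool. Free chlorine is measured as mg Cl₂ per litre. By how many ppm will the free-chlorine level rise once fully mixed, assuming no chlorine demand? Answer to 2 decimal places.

Volume: 344 m³ = 344,000 L.
Mass of solution: 36.4 L × 1000 mL/L × 1.16 g/mL = 42,220 g.
Available chlorine delivered: 42,220 g × 0.099 = 4180 g as Cl₂.
Concentration rise: 4180 g / 344,000 L = 12.15 mg/L = 12.15 ppm.

12.15 ppm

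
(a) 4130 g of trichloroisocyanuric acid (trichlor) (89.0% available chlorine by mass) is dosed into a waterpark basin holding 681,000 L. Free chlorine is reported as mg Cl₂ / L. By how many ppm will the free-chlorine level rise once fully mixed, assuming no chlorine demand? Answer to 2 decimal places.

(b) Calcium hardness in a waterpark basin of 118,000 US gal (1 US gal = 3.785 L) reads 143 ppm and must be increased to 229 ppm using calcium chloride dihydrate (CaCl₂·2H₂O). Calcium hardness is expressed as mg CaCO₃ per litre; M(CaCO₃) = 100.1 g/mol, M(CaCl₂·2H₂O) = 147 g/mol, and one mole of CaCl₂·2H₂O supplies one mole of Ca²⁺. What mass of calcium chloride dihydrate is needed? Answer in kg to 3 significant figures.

(a) Available chlorine delivered: 4130 g × 0.89 = 3676 g as Cl₂.
(a) Concentration rise: 3676 g / 681,000 L = 5.398 mg/L = 5.40 ppm.

(b) Volume: 118,000 US gal × 3.785 L/gal = 446,630 L.
(b) Hardness to add: (229 − 143) = 86 mg/L as CaCO₃ × 446,630 L = 38,410 g as CaCO₃.
(b) Moles of Ca²⁺ (1 mol Ca²⁺ ≡ 1 mol CaCO₃): 38,410 / 100.1 g/mol = 383.7 mol.
(b) Mass of CaCl₂·2H₂O: 383.7 × 147 = 56,410 g.

(a) 5.40 ppm; (b) 56.4 kg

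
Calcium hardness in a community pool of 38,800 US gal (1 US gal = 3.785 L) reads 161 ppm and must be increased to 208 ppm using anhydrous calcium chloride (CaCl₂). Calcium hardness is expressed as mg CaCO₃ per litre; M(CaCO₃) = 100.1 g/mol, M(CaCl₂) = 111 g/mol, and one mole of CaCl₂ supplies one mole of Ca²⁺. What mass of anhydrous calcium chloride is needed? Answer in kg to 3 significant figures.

7.65 kg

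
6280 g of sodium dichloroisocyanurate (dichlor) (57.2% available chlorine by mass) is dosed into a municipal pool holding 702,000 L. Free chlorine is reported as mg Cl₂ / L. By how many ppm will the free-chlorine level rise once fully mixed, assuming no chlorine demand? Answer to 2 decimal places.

Available chlorine delivered: 6280 g × 0.572 = 3592 g as Cl₂.
Concentration rise: 3592 g / 702,000 L = 5.117 mg/L = 5.12 ppm.

5.12 ppm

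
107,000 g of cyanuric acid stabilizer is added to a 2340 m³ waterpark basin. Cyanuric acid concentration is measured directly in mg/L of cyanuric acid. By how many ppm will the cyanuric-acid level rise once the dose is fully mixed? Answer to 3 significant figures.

45.7 ppm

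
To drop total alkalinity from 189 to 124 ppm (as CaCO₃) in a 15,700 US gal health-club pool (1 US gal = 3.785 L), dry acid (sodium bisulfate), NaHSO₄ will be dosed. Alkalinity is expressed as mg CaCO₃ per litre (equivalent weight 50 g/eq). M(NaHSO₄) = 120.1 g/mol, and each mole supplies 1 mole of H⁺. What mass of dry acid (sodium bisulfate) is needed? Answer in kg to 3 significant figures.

Volume: 15,700 US gal × 3.785 L/gal = 59,424 L.
Alkalinity to neutralize: (189 − 124) = 65 mg/L as CaCO₃ × 59,424 L = 3863 g as CaCO₃.
Equivalents of H⁺ required: 3863 ÷ 50 g/eq = 77.25 eq = 77.25 mol NaHSO₄.
Mass of NaHSO₄: 77.25 × 120.1 = 9278 g.

9.28 kg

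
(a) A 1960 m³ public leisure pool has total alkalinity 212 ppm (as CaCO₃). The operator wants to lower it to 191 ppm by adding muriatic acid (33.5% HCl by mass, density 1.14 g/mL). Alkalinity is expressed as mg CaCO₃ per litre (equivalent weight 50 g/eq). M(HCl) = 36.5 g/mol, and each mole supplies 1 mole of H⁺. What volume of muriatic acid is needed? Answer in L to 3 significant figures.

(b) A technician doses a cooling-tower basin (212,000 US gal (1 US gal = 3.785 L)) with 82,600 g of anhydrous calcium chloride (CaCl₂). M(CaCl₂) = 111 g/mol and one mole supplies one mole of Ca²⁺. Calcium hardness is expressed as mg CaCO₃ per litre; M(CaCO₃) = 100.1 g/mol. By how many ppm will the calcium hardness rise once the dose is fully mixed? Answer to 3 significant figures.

(a) Volume: 1960 m³ = 1,960,000 L.
(a) Alkalinity to neutralize: (212 − 191) = 21 mg/L as CaCO₃ × 1,960,000 L = 41,160 g as CaCO₃.
(a) Equivalents of H⁺ required: 41,160 ÷ 50 g/eq = 823.2 eq = 823.2 mol HCl.
(a) Mass of HCl: 823.2 × 36.5 = 30,050 g.
(a) Mass of 33.5% solution: 30,050 / 0.335 = 89,690 g.
(a) Volume: 89,690 g ÷ 1.14 g/mL = 78,680 mL.

(b) Volume: 212,000 US gal × 3.785 L/gal = 802,420 L.
(b) Moles of Ca²⁺: 82,600 g ÷ 111 g/mol = 744.1 mol.
(b) As CaCO₃: 744.1 mol × 100.1 g/mol = 74,490 g.
(b) Rise: 74,490 g / 802,420 L × 1000 = 92.83 mg/L.

(a) 78.7 L; (b) 92.8 ppm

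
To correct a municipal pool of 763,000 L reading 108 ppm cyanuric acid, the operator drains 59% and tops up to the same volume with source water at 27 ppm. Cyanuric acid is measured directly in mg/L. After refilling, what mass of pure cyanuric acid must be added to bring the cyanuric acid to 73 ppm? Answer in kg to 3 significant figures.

After draining 59% and refilling: 108 × 0.41 + 27 × 0.59 = 60.21 ppm.
Deficit to target: 73 − 60.21 = 12.79 mg/L.
Mass: 12.79 mg/L × 763,000 L = 9759 g cyanuric acid.

9.76 kg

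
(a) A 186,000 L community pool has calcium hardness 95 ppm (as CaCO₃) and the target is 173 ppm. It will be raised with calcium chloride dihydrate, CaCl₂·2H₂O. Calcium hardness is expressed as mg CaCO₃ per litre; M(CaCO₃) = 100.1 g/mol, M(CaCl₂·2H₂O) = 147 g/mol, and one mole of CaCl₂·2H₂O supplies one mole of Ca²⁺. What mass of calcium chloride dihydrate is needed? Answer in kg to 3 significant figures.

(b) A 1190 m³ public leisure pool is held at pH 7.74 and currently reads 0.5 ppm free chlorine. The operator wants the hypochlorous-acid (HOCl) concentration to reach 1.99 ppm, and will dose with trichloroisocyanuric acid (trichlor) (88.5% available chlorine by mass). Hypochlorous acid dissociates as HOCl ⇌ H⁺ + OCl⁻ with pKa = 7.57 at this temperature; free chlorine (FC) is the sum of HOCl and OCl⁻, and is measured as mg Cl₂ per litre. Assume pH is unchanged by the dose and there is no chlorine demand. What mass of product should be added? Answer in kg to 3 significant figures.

(a) 21.3 kg; (b) 5.96 kg

(a) Hardness to add: (173 − 95) = 78 mg/L as CaCO₃ × 186,000 L = 14,510 g as CaCO₃.
(a) Moles of Ca²⁺ (1 mol Ca²⁺ ≡ 1 mol CaCO₃): 14,510 / 100.1 g/mol = 144.9 mol.
(a) Mass of CaCl₂·2H₂O: 144.9 × 147 = 21,310 g.

(b) Volume: 1190 m³ = 1,190,000 L.
(b) [OCl⁻]/[HOCl] = 10^(pH − pKa) = 10^(7.74 − 7.57) = 1.479; fraction as HOCl = 1/(1 + 1.479) = 0.4034.
(b) Free chlorine required for 1.99 ppm HOCl: 1.99 / 0.4034 = 4.933 ppm.
(b) FC to add: 4.933 − 0.5 = 4.433 mg/L as Cl₂.
(b) Cl₂ equivalent: 4.433 mg/L × 1,190,000 L = 5276 g.
(b) Product at 88.5% available Cl: 5276 / 0.885 = 5961 g.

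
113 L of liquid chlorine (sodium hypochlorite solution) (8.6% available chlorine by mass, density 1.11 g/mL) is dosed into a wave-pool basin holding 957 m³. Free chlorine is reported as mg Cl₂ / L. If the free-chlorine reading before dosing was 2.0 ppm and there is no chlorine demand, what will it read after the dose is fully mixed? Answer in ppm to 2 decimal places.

Volume: 957 m³ = 957,000 L.
Mass of solution: 113 L × 1000 mL/L × 1.11 g/mL = 125,400 g.
Available chlorine delivered: 125,400 g × 0.086 = 10,790 g as Cl₂.
Concentration rise: 10,790 g / 957,000 L = 11.27 mg/L = 11.27 ppm.
Final FC: 2.0 + 11.27 = 13.27 ppm.

13.27 ppm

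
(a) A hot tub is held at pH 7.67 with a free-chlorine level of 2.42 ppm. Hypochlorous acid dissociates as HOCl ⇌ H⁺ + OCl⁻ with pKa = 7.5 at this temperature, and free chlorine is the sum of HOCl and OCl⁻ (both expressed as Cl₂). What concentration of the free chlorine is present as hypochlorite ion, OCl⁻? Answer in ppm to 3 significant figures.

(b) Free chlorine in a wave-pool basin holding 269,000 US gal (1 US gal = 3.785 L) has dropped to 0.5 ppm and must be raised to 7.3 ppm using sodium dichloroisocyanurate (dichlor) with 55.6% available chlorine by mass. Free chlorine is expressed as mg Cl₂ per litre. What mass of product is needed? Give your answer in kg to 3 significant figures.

(a) 1.44 ppm; (b) 12.5 kg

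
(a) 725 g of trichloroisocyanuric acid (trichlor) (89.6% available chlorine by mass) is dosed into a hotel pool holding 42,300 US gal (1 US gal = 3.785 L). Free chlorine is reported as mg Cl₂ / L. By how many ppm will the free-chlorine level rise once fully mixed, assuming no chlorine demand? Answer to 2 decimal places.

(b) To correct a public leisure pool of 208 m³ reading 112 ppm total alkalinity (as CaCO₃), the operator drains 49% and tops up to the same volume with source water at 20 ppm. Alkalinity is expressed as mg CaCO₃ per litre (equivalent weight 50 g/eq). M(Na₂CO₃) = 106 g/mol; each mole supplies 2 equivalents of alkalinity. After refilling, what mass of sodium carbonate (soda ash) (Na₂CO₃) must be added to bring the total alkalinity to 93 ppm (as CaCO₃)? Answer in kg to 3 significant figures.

(a) Volume: 42,300 US gal × 3.785 L/gal = 160,106 L.
(a) Available chlorine delivered: 725 g × 0.896 = 649.6 g as Cl₂.
(a) Concentration rise: 649.6 g / 160,106 L = 4.057 mg/L = 4.06 ppm.

(b) Volume: 208 m³ = 208,000 L.
(b) After draining 49% and refilling: 112 × 0.51 + 20 × 0.49 = 66.92 ppm.
(b) Deficit to target: 93 − 66.92 = 26.08 mg/L.
(b) As CaCO₃: 26.08 mg/L × 208,000 L = 5425 g; ÷ 50 g/eq ÷ 2 = 54.25 mol Na₂CO₃.
(b) Mass: 54.25 × 106 = 5750 g.

(a) 4.06 ppm; (b) 5.75 kg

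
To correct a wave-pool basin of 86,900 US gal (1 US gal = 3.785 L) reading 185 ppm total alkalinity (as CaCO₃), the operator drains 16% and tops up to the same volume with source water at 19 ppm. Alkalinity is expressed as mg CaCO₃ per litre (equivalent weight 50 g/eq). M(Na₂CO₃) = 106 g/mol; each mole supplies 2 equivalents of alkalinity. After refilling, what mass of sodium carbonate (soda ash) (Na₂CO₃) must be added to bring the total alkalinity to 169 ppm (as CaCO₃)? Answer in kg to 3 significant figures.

3.68 kg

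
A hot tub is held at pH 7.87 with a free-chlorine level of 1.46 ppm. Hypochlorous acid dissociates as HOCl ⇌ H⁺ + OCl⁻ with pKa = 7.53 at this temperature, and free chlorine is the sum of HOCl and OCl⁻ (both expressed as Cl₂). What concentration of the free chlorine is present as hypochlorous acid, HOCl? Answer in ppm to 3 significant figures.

[OCl⁻]/[HOCl] = 10^(pH − pKa) = 10^(7.87 − 7.53) = 10^0.34 = 2.188.
Fraction as HOCl = 1 / (1 + 2.188) = 0.3137.
HOCl = 0.3137 × 1.46 ppm = 0.458 ppm.

0.458 ppm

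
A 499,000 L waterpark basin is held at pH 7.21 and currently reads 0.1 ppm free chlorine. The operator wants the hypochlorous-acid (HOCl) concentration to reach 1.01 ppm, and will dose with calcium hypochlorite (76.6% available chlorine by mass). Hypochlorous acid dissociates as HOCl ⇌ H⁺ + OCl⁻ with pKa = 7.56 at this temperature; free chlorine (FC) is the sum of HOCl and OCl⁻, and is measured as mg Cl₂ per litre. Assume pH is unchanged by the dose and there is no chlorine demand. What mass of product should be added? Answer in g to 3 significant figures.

887 g

[OCl⁻]/[HOCl] = 10^(pH − pKa) = 10^(7.21 − 7.56) = 0.4467; fraction as HOCl = 1/(1 + 0.4467) = 0.6912.
Free chlorine required for 1.01 ppm HOCl: 1.01 / 0.6912 = 1.461 ppm.
FC to add: 1.461 − 0.1 = 1.361 mg/L as Cl₂.
Cl₂ equivalent: 1.361 mg/L × 499,000 L = 679.2 g.
Product at 76.6% available Cl: 679.2 / 0.766 = 886.7 g.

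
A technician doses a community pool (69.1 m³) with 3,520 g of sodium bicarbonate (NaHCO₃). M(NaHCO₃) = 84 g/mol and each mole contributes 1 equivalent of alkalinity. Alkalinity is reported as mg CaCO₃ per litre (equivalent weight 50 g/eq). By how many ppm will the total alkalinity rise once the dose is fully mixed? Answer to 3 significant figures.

Volume: 69.1 m³ = 69,100 L.
Moles of NaHCO₃: 3,520 g ÷ 84 g/mol = 41.9 mol → 41.9 eq of alkalinity.
As CaCO₃: 41.9 eq × 50 g/eq = 2095 g.
Rise: 2095 g / 69,100 L × 1000 = 30.32 mg/L.

30.3 ppm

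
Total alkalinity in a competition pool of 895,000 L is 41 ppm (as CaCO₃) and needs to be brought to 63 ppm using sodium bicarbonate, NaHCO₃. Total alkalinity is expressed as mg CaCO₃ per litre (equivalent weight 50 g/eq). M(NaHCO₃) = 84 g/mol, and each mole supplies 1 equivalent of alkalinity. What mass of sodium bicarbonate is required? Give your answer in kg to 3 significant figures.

33.1 kg

Alkalinity to add: (63 − 41) = 22 mg/L as CaCO₃ × 895,000 L = 19,690 g as CaCO₃.
Equivalents: 19,690 g ÷ 50 g/eq = 393.8 eq.
NaHCO₃ supplies 1 eq per mole → 393.8 mol.
Mass: 393.8 mol × 84 g/mol = 33,080 g.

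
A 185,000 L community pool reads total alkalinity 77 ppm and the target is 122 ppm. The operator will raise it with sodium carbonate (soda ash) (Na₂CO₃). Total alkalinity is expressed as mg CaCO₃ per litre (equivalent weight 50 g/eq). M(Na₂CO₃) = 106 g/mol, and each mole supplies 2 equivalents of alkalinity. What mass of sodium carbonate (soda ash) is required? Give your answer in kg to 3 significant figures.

8.82 kg

Alkalinity to add: (122 − 77) = 45 mg/L as CaCO₃ × 185,000 L = 8325 g as CaCO₃.
Equivalents: 8325 g ÷ 50 g/eq = 166.5 eq.
Each mole of Na₂CO₃ supplies 2 eq, so 166.5 / 2 = 83.25 mol.
Mass: 83.25 mol × 106 g/mol = 8824 g.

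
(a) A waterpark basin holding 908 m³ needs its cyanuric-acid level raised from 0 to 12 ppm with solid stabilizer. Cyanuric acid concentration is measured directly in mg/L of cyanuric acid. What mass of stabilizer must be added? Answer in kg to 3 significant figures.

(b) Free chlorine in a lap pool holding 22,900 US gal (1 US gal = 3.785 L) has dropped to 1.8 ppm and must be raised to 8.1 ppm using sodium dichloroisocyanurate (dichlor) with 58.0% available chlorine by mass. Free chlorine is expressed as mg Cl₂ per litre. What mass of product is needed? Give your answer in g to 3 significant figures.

(a) Volume: 908 m³ = 908,000 L.
(a) CYA to add: (12 − 0) = 12 mg/L × 908,000 L = 10,900 g cyanuric acid.

(b) Volume: 22,900 US gal × 3.785 L/gal = 86,676 L.
(b) Chlorine deficit: 8.1 − 1.8 = 6.3 ppm = 6.3 mg/L as Cl₂.
(b) Cl₂ equivalent needed: 6.3 mg/L × 86,676 L = 546,100 mg = 546.1 g.
(b) Product at 58.0% available chlorine: 546.1 / 0.58 = 941.5 g.

(a) 10.9 kg; (b) 941 g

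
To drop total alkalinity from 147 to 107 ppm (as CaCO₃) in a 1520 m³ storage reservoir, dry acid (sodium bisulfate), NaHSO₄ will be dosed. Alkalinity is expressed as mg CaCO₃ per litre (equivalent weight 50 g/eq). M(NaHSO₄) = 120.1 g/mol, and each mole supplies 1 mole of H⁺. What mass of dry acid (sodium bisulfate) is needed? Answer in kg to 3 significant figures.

146 kg

Volume: 1520 m³ = 1,520,000 L.
Alkalinity to neutralize: (147 − 107) = 40 mg/L as CaCO₃ × 1,520,000 L = 60,800 g as CaCO₃.
Equivalents of H⁺ required: 60,800 ÷ 50 g/eq = 1216 eq = 1216 mol NaHSO₄.
Mass of NaHSO₄: 1216 × 120.1 = 146,000 g.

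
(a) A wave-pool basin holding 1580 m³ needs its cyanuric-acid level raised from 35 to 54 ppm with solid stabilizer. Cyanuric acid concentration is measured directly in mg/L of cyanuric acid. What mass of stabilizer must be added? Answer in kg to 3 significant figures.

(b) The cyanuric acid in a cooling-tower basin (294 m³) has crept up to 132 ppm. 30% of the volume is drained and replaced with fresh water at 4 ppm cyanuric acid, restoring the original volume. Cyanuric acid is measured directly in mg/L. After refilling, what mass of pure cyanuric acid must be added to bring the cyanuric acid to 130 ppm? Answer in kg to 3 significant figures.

(a) 30.0 kg; (b) 10.7 kg

(a) Volume: 1580 m³ = 1,580,000 L.
(a) CYA to add: (54 − 35) = 19 mg/L × 1,580,000 L = 30,020 g cyanuric acid.

(b) Volume: 294 m³ = 294,000 L.
(b) After draining 30% and refilling: 132 × 0.70 + 4 × 0.30 = 93.6 ppm.
(b) Deficit to target: 130 − 93.6 = 36.4 mg/L.
(b) Mass: 36.4 mg/L × 294,000 L = 10,700 g cyanuric acid.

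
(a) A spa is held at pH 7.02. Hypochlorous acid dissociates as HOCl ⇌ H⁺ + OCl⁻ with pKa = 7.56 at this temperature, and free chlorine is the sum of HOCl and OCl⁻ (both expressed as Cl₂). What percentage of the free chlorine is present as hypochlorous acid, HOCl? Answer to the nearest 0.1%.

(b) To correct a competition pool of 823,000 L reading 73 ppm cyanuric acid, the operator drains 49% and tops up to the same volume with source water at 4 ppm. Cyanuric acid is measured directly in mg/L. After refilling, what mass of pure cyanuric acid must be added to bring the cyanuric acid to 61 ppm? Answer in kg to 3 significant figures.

(a) 77.6%; (b) 17.9 kg

(a) [OCl⁻]/[HOCl] = 10^(pH − pKa) = 10^(7.02 − 7.56) = 10^-0.54 = 0.2884.
(a) Fraction as HOCl = 1 / (1 + 0.2884) = 0.7762.

(b) After draining 49% and refilling: 73 × 0.51 + 4 × 0.49 = 39.19 ppm.
(b) Deficit to target: 61 − 39.19 = 21.81 mg/L.
(b) Mass: 21.81 mg/L × 823,000 L = 17,950 g cyanuric acid.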